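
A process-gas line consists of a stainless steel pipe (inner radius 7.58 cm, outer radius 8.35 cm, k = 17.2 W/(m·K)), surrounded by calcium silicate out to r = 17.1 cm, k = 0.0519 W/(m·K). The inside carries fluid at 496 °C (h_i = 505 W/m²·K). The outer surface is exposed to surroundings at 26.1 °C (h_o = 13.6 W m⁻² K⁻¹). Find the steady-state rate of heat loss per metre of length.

Treat each layer as a resistance in series:
  R'_conv,in = 1/(2πr h) = 1/(2π·0.0758·505) = 0.004158 m·K/W
  R'_stainless steel = ln(0.0835/0.0758)/(2πk) = 0.09675/(2π·17.2) = 8.952×10^-4 m·K/W
  R'_calcium silicate = ln(0.171/0.0835)/(2πk) = 0.7168/(2π·0.0519) = 2.198 m·K/W
  R'_conv,out = 1/(2πr h) = 1/(2π·0.171·13.6) = 0.06844 m·K/W
ΣR = 0.004158 + 8.952×10^-4 + 2.198 + 0.06844 = 2.271 m·K/W
Q' = ΔT/ΣR = (496 °C − 26.1 °C)/2.271 = 207 W/m

Q' = 207 W/m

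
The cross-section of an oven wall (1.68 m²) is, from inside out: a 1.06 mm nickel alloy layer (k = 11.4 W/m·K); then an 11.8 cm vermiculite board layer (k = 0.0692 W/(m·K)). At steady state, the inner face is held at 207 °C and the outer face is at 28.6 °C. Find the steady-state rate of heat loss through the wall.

Q = 176 W

Treat each layer as a resistance in series:
  R_nickel alloy = L/(kA) = 0.00106/(11.4·1.68) = 5.535×10^-5 K/W
  R_vermiculite board = L/(kA) = 0.118/(0.0692·1.68) = 1.015 K/W
ΣR = 5.535×10^-5 + 1.015 = 1.015 K/W
Q = ΔT/ΣR = (207 °C − 28.6 °C)/1.015 = 176 W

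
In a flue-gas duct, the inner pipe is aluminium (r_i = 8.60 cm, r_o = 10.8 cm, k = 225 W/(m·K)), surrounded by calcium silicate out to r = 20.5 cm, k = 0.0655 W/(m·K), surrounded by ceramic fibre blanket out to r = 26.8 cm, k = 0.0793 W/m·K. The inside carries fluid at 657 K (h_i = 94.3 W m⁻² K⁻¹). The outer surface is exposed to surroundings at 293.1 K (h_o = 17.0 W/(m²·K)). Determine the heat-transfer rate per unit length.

Treat each layer as a resistance in series:
  R'_conv,in = 1/(2πr h) = 1/(2π·0.0860·94.3) = 0.01963 m·K/W
  R'_aluminium = ln(0.108/0.0860)/(2πk) = 0.2278/(2π·225) = 1.611×10^-4 m·K/W
  R'_calcium silicate = ln(0.205/0.108)/(2πk) = 0.6409/(2π·0.0655) = 1.557 m·K/W
  R'_ceramic fibre blanket = ln(0.268/0.205)/(2πk) = 0.2680/(2π·0.0793) = 0.5378 m·K/W
  R'_conv,out = 1/(2πr h) = 1/(2π·0.268·17.0) = 0.03493 m·K/W
ΣR = 0.01963 + 1.611×10^-4 + 1.557 + 0.5378 + 0.03493 = 2.150 m·K/W
Q' = ΔT/ΣR = (657 K − 293.1 K)/2.150 = 169 W/m

Q' = 169 W/m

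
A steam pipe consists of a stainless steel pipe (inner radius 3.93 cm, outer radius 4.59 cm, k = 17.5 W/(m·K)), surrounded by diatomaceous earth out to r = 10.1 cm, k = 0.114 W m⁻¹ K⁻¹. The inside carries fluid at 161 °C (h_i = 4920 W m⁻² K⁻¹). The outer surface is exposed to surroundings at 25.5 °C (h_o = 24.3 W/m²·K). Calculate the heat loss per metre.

Q' = 116 W/m

Treat each layer as a resistance in series:
  R'_conv,in = 1/(2πr h) = 1/(2π·0.0393·4920) = 8.231×10^-4 m·K/W
  R'_stainless steel = ln(0.0459/0.0393)/(2πk) = 0.1552/(2π·17.5) = 0.001412 m·K/W
  R'_diatomaceous earth = ln(0.101/0.0459)/(2πk) = 0.7887/(2π·0.114) = 1.101 m·K/W
  R'_conv,out = 1/(2πr h) = 1/(2π·0.101·24.3) = 0.06485 m·K/W
ΣR = 8.231×10^-4 + 0.001412 + 1.101 + 0.06485 = 1.168 m·K/W
Q' = ΔT/ΣR = (161 °C − 25.5 °C)/1.168 = 116 W/m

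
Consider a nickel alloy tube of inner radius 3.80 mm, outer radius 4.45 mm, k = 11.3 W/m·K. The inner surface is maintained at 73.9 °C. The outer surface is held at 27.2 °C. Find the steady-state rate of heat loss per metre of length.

Q' = 21000 W/m

Q' = 2πk·ΔT/ln(r₂/r₁) = 2π × 11.3 × 46.7 / ln(0.00445/0.00380) = 21000 W/m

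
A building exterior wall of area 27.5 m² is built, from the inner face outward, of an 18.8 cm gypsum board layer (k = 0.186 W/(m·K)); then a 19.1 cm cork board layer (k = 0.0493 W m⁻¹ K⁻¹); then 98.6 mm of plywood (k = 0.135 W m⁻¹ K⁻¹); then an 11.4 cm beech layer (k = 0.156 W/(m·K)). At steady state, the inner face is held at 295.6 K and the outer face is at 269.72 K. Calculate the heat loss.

Q = 112 W

Resistance network (inner→outer):
  R_gypsum board = L/(kA) = 0.188/(0.186·27.5) = 0.03675 K/W
  R_cork board = L/(kA) = 0.191/(0.0493·27.5) = 0.1409 K/W
  R_plywood = L/(kA) = 0.0986/(0.135·27.5) = 0.02656 K/W
  R_beech = L/(kA) = 0.114/(0.156·27.5) = 0.02657 K/W
ΣR = 0.03675 + 0.1409 + 0.02656 + 0.02657 = 0.2308 K/W
Q = ΔT/ΣR = (295.6 K − 269.72 K)/0.2308 = 112 W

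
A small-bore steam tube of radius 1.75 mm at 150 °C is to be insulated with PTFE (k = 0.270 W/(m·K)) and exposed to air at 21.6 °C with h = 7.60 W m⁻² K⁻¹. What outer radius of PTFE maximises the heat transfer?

r_cr = 3.55 cm

For a cylinder, r_cr = k_ins/h = 0.270/7.60 = 0.0355 m = 3.55 cm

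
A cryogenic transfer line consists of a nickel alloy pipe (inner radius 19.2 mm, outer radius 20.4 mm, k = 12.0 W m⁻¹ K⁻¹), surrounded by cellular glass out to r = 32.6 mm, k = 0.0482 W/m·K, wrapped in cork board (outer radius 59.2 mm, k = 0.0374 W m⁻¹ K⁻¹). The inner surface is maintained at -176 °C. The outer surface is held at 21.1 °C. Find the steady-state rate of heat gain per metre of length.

Q' = 48.2 W/m

Resistance network (inner→outer):
  R'_nickel alloy = ln(0.0204/0.0192)/(2πk) = 0.06062/(2π·12.0) = 8.041×10^-4 m·K/W
  R'_cellular glass = ln(0.0326/0.0204)/(2πk) = 0.4688/(2π·0.0482) = 1.548 m·K/W
  R'_cork board = ln(0.0592/0.0326)/(2πk) = 0.5966/(2π·0.0374) = 2.539 m·K/W
ΣR = 8.041×10^-4 + 1.548 + 2.539 = 4.088 m·K/W
Q' = ΔT/ΣR = (-176 °C − 21.1 °C)/4.088 = -48.2 W/m
(Negative Q' ⇒ heat flows inward; heat gain = 48.2 W/m.)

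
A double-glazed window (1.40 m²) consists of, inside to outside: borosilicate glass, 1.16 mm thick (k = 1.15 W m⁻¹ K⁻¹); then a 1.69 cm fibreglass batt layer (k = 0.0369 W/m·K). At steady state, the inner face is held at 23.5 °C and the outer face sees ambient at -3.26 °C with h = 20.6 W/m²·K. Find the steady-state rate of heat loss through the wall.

Q = 73.8 W

Resistance network (inner→outer):
  R_borosilicate glass = L/(kA) = 0.00116/(1.15·1.40) = 7.205×10^-4 K/W
  R_fibreglass batt = L/(kA) = 0.0169/(0.0369·1.40) = 0.3271 K/W
  R_conv,out = 1/(hA) = 1/(20.6·1.40) = 0.03467 K/W
ΣR = 7.205×10^-4 + 0.3271 + 0.03467 = 0.3625 K/W
Q = ΔT/ΣR = (23.5 °C − -3.26 °C)/0.3625 = 73.8 W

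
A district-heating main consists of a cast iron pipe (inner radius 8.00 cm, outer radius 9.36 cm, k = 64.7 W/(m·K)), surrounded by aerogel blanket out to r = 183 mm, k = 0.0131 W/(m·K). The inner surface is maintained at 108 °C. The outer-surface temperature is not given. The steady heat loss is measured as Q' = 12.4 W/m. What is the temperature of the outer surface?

T_out = 7.0 °C

Series resistances:
  R'_cast iron = ln(0.0936/0.0800)/(2πk) = 0.1570/(2π·64.7) = 3.862×10^-4 m·K/W
  R'_aerogel blanket = ln(0.183/0.0936)/(2πk) = 0.6705/(2π·0.0131) = 8.146 m·K/W
ΣR = 8.146 m·K/W
ΔT = Q'·ΣR = 12.4 × 8.146 = 101.0 K
Heat flows outward, so T_out = T_in − ΔT = 108 − 101.0 = 7.0 °C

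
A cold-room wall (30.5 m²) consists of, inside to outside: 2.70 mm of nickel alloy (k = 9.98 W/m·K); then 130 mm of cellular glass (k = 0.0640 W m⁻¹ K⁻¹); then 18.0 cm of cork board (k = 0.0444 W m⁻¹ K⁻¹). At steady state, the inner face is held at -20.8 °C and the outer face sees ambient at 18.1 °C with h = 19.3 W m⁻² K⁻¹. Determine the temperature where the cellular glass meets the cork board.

T = -7.92 °C

Series thermal resistances, inner to outer:
  R_nickel alloy = L/(kA) = 0.00270/(9.98·30.5) = 8.870×10^-6 K/W
  R_cellular glass = L/(kA) = 0.130/(0.0640·30.5) = 0.06660 K/W
  R_cork board = L/(kA) = 0.180/(0.0444·30.5) = 0.1329 K/W
  R_conv,out = 1/(hA) = 1/(19.3·30.5) = 0.001699 K/W
ΣR = 8.870×10^-6 + 0.06660 + 0.1329 + 0.001699 = 0.2012 K/W
Q = ΔT/ΣR = (-20.8 °C − 18.1 °C)/0.2012 = -193.3 W
From the inner boundary to the cellular glass/cork board interface, ΣR_partial = 0.06661 K/W.
T_interface = T_in − Q·ΣR_partial = -20.8 °C − (-193.3)(0.06661) = -7.92 °C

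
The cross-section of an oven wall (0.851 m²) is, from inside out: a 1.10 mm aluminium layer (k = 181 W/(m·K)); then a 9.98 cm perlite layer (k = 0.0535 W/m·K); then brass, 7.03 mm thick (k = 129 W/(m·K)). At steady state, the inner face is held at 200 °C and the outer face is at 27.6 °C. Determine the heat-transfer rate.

Q = 78.6 W

Treat each layer as a resistance in series:
  R_aluminium = L/(kA) = 0.00110/(181·0.851) = 7.141×10^-6 K/W
  R_perlite = L/(kA) = 0.0998/(0.0535·0.851) = 2.192 K/W
  R_brass = L/(kA) = 0.00703/(129·0.851) = 6.404×10^-5 K/W
ΣR = 7.141×10^-6 + 2.192 + 6.404×10^-5 = 2.192 K/W
Q = ΔT/ΣR = (200 °C − 27.6 °C)/2.192 = 78.6 W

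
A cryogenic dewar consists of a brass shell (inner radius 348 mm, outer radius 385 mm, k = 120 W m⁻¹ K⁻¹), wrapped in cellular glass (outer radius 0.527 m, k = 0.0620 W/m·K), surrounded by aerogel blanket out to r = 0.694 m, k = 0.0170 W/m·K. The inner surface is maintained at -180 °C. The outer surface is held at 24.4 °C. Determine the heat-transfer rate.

Treat each layer as a resistance in series:
  R_brass = (1/0.348 − 1/0.385)/(4πk) = 0.2762/(4π·120) = 1.831×10^-4 K/W
  R_cellular glass = (1/0.385 − 1/0.527)/(4πk) = 0.6999/(4π·0.0620) = 0.8983 K/W
  R_aerogel blanket = (1/0.527 − 1/0.694)/(4πk) = 0.4566/(4π·0.0170) = 2.137 K/W
ΣR = 1.831×10^-4 + 0.8983 + 2.137 = 3.035 K/W
Q = ΔT/ΣR = (-180 °C − 24.4 °C)/3.035 = -67.3 W
(Negative Q ⇒ heat flows inward; heat gain = 67.3 W.)

Q = 67.3 W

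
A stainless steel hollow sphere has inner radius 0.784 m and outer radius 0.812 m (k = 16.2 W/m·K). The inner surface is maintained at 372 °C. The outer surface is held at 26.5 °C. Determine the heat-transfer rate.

Q = 1.60×10^6 W

Q = 4πk·ΔT/(1/r₁ − 1/r₂) = 4π × 16.2 × 345.5 / (1/0.784 − 1/0.812) = 1.60×10^6 W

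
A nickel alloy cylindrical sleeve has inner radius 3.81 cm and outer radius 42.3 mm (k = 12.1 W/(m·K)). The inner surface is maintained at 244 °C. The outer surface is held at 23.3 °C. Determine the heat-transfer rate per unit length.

Q' = 160 kW/m

Q' = 2πk·ΔT/ln(r₂/r₁) = 2π × 12.1 × 220.7 / ln(0.0423/0.0381) = 1.60×10^5 W/m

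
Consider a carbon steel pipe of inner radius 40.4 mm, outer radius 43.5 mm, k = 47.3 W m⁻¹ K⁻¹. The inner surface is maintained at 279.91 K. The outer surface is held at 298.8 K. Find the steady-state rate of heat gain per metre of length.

Q' = 2πk·ΔT/ln(r₂/r₁) = 2π × 47.3 × 18.89 / ln(0.0435/0.0404) = 75900 W/m

Q' = 75.9 kW/m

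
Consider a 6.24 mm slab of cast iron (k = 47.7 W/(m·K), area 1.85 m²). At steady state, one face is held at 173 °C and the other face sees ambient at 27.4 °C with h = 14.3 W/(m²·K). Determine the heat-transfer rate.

Treat each layer as a resistance in series:
  R_cast iron = L/(kA) = 0.00624/(47.7·1.85) = 7.071×10^-5 K/W
  R_conv,out = 1/(hA) = 1/(14.3·1.85) = 0.03780 K/W
ΣR = 7.071×10^-5 + 0.03780 = 0.03787 K/W
Q = ΔT/ΣR = (173 °C − 27.4 °C)/0.03787 = 3840 W

Q = 3.84 kW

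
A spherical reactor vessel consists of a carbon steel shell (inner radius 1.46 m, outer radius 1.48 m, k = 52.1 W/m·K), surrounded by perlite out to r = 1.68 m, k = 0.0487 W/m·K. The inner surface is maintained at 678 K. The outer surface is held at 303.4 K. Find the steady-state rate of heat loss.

Q = 2850 W

Resistance network (inner→outer):
  R_carbon steel = (1/1.46 − 1/1.48)/(4πk) = 0.009256/(4π·52.1) = 1.414×10^-5 K/W
  R_perlite = (1/1.48 − 1/1.68)/(4πk) = 0.08044/(4π·0.0487) = 0.1314 K/W
ΣR = 1.414×10^-5 + 0.1314 = 0.1314 K/W
Q = ΔT/ΣR = (678 K − 303.4 K)/0.1314 = 2850 W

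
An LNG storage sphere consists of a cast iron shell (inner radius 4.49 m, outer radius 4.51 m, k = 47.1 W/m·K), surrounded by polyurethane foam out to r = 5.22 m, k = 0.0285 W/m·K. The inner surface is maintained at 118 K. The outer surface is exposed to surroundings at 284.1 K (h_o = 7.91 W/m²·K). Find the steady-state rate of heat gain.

Q = 1960 W

Treat each layer as a resistance in series:
  R_cast iron = (1/4.49 − 1/4.51)/(4πk) = 9.877×10^-4/(4π·47.1) = 1.669×10^-6 K/W
  R_polyurethane foam = (1/4.51 − 1/5.22)/(4πk) = 0.03016/(4π·0.0285) = 0.08421 K/W
  R_conv,out = 1/(4πr²h) = 1/(4π·5.22²·7.91) = 3.692×10^-4 K/W
ΣR = 1.669×10^-6 + 0.08421 + 3.692×10^-4 = 0.08458 K/W
Q = ΔT/ΣR = (118 K − 284.1 K)/0.08458 = -1960 W
(Negative Q ⇒ heat flows inward; heat gain = 1960 W.)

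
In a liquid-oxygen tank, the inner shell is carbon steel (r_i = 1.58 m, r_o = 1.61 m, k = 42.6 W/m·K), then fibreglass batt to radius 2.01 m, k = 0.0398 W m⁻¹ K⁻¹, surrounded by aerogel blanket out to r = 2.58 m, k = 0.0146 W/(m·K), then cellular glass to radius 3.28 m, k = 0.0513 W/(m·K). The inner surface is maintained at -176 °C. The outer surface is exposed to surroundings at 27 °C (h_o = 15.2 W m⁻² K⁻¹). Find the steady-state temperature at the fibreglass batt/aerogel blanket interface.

T = -125 °C

Treat each layer as a resistance in series:
  R_carbon steel = (1/1.58 − 1/1.61)/(4πk) = 0.01179/(4π·42.6) = 2.203×10^-5 K/W
  R_fibreglass batt = (1/1.61 − 1/2.01)/(4πk) = 0.1236/(4π·0.0398) = 0.2471 K/W
  R_aerogel blanket = (1/2.01 − 1/2.58)/(4πk) = 0.1099/(4π·0.0146) = 0.5991 K/W
  R_cellular glass = (1/2.58 − 1/3.28)/(4πk) = 0.08272/(4π·0.0513) = 0.1283 K/W
  R_conv,out = 1/(4πr²h) = 1/(4π·3.28²·15.2) = 4.866×10^-4 K/W
ΣR = 2.203×10^-5 + 0.2471 + 0.5991 + 0.1283 + 4.866×10^-4 = 0.9750 K/W
Q = ΔT/ΣR = (-176 °C − 27 °C)/0.9750 = -208.2 W
From the inner boundary to the fibreglass batt/aerogel blanket interface, ΣR_partial = 0.2471 K/W.
T_interface = T_in − Q·ΣR_partial = -176 °C − (-208.2)(0.2471) = -125 °C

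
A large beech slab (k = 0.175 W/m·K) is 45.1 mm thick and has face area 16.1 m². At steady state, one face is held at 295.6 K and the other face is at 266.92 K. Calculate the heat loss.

Q = 1790 W

Q = kA·ΔT/L = 0.175 × 16.1 × |295.6 K − 266.92 K| / 0.0451 = 1790 W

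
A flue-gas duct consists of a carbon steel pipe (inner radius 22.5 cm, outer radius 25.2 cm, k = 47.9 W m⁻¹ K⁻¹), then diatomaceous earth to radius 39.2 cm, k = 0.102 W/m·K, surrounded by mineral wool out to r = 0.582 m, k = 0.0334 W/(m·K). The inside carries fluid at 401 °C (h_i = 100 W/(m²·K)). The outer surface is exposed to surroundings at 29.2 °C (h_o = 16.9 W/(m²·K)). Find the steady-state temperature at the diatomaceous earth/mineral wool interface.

Resistance network (inner→outer):
  R'_conv,in = 1/(2πr h) = 1/(2π·0.225·100) = 0.007074 m·K/W
  R'_carbon steel = ln(0.252/0.225)/(2πk) = 0.1133/(2π·47.9) = 3.766×10^-4 m·K/W
  R'_diatomaceous earth = ln(0.392/0.252)/(2πk) = 0.4418/(2π·0.102) = 0.6894 m·K/W
  R'_mineral wool = ln(0.582/0.392)/(2πk) = 0.3952/(2π·0.0334) = 1.883 m·K/W
  R'_conv,out = 1/(2πr h) = 1/(2π·0.582·16.9) = 0.01618 m·K/W
ΣR = 0.007074 + 3.766×10^-4 + 0.6894 + 1.883 + 0.01618 = 2.596 m·K/W
Q' = ΔT/ΣR = (401 °C − 29.2 °C)/2.596 = 143.2 W/m
From the inner boundary to the diatomaceous earth/mineral wool interface, ΣR_partial = 0.6969 m·K/W.
T_interface = T_in − Q'·ΣR_partial = 401 °C − (143.2)(0.6969) = 301 °C

T = 301 °C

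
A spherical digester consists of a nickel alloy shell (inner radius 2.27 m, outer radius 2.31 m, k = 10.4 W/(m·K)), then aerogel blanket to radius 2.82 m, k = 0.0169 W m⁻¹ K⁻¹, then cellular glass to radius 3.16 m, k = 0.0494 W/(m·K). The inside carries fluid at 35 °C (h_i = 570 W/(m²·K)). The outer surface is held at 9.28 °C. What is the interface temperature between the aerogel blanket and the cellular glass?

T = 13.0 °C

Treat each layer as a resistance in series:
  R_conv,in = 1/(4πr²h) = 1/(4π·2.27²·570) = 2.709×10^-5 K/W
  R_nickel alloy = (1/2.27 − 1/2.31)/(4πk) = 0.007628/(4π·10.4) = 5.837×10^-5 K/W
  R_aerogel blanket = (1/2.31 − 1/2.82)/(4πk) = 0.07829/(4π·0.0169) = 0.3686 K/W
  R_cellular glass = (1/2.82 − 1/3.16)/(4πk) = 0.03815/(4π·0.0494) = 0.06146 K/W
ΣR = 2.709×10^-5 + 5.837×10^-5 + 0.3686 + 0.06146 = 0.4301 K/W
Q = ΔT/ΣR = (35 °C − 9.28 °C)/0.4301 = 59.80 W
From the inner boundary to the aerogel blanket/cellular glass interface, ΣR_partial = 0.3687 K/W.
T_interface = T_in − Q·ΣR_partial = 35 °C − (59.80)(0.3687) = 13.0 °C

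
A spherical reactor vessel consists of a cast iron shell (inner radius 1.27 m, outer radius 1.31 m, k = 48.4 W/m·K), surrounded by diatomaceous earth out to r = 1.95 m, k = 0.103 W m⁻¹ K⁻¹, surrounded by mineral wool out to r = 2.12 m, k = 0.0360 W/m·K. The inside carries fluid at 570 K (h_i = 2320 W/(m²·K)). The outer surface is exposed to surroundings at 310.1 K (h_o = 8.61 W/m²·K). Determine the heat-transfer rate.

Q = 907 W

Series thermal resistances, inner to outer:
  R_conv,in = 1/(4πr²h) = 1/(4π·1.27²·2320) = 2.127×10^-5 K/W
  R_cast iron = (1/1.27 − 1/1.31)/(4πk) = 0.02404/(4π·48.4) = 3.953×10^-5 K/W
  R_diatomaceous earth = (1/1.31 − 1/1.95)/(4πk) = 0.2505/(4π·0.103) = 0.1936 K/W
  R_mineral wool = (1/1.95 − 1/2.12)/(4πk) = 0.04112/(4π·0.0360) = 0.09090 K/W
  R_conv,out = 1/(4πr²h) = 1/(4π·2.12²·8.61) = 0.002056 K/W
ΣR = 2.127×10^-5 + 3.953×10^-5 + 0.1936 + 0.09090 + 0.002056 = 0.2866 K/W
Q = ΔT/ΣR = (570 K − 310.1 K)/0.2866 = 907 W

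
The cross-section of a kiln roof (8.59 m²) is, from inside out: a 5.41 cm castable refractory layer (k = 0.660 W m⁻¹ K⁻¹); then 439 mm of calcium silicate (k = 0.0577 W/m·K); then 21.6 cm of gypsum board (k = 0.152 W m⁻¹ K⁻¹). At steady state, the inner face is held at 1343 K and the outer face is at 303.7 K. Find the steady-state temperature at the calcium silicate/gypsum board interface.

Treat each layer as a resistance in series:
  R_castable refractory = L/(kA) = 0.0541/(0.660·8.59) = 0.009542 K/W
  R_calcium silicate = L/(kA) = 0.439/(0.0577·8.59) = 0.8857 K/W
  R_gypsum board = L/(kA) = 0.216/(0.152·8.59) = 0.1654 K/W
ΣR = 0.009542 + 0.8857 + 0.1654 = 1.061 K/W
Q = ΔT/ΣR = (1343 K − 303.7 K)/1.061 = 979.5 W
From the inner boundary to the calcium silicate/gypsum board interface, ΣR_partial = 0.8952 K/W.
T_interface = T_in − Q·ΣR_partial = 1343 K − (979.5)(0.8952) = 466 K

T = 466 K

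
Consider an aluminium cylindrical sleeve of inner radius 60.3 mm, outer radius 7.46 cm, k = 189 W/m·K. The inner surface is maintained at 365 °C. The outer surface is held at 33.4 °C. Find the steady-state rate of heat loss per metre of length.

Q' = 2πk·ΔT/ln(r₂/r₁) = 2π × 189 × 331.6 / ln(0.0746/0.0603) = 1.85×10^6 W/m

Q' = 1.85×10^6 W/m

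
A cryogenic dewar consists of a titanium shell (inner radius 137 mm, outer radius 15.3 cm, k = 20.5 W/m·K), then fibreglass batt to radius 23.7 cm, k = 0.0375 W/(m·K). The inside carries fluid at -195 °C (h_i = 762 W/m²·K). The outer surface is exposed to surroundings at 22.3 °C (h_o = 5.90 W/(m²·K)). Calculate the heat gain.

Series thermal resistances, inner to outer:
  R_conv,in = 1/(4πr²h) = 1/(4π·0.137²·762) = 0.005564 K/W
  R_titanium = (1/0.137 − 1/0.153)/(4πk) = 0.7633/(4π·20.5) = 0.002963 K/W
  R_fibreglass batt = (1/0.153 − 1/0.237)/(4πk) = 2.317/(4π·0.0375) = 4.916 K/W
  R_conv,out = 1/(4πr²h) = 1/(4π·0.237²·5.90) = 0.2401 K/W
ΣR = 0.005564 + 0.002963 + 4.916 + 0.2401 = 5.165 K/W
Q = ΔT/ΣR = (-195 °C − 22.3 °C)/5.165 = -42.1 W
(Negative Q ⇒ heat flows inward; heat gain = 42.1 W.)

Q = 42.1 W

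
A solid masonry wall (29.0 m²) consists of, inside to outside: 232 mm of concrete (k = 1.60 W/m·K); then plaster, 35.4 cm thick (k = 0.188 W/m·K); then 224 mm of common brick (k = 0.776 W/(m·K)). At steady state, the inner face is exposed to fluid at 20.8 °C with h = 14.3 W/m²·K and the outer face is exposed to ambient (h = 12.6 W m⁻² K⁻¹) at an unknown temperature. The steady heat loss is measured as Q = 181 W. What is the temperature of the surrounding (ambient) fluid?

Sum the resistances:
  R_conv,in = 1/(hA) = 1/(14.3·29.0) = 0.002411 K/W
  R_concrete = L/(kA) = 0.232/(1.60·29.0) = 0.005000 K/W
  R_plaster = L/(kA) = 0.354/(0.188·29.0) = 0.06493 K/W
  R_common brick = L/(kA) = 0.224/(0.776·29.0) = 0.009954 K/W
  R_conv,out = 1/(hA) = 1/(12.6·29.0) = 0.002737 K/W
ΣR = 0.08503 K/W
ΔT = Q·ΣR = 181 × 0.08503 = 15.39 K
Heat flows outward, so T_out = T_in − ΔT = 20.8 − 15.39 = 5.41 °C

T_out = 5.41 °C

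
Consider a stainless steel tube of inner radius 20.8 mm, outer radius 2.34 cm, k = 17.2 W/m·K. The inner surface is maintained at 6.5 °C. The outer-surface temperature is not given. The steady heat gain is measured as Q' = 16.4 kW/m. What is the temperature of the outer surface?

Sum the resistances:
  R'_stainless steel = ln(0.0234/0.0208)/(2πk) = 0.1178/(2π·17.2) = 0.001090 m·K/W
ΣR = 0.001090 m·K/W
ΔT = Q'·ΣR = 16400 × 0.001090 = 17.88 K
Heat flows inward, so T_out = T_in + ΔT = 6.5 + 17.88 = 24.4 °C

T_out = 24.4 °C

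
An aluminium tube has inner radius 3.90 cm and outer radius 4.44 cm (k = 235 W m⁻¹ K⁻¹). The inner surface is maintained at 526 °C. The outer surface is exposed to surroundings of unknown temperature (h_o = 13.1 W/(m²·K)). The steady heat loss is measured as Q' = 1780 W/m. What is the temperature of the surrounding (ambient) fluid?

Sum the resistances:
  R'_aluminium = ln(0.0444/0.0390)/(2πk) = 0.1297/(2π·235) = 8.782×10^-5 m·K/W
  R'_conv,out = 1/(2πr h) = 1/(2π·0.0444·13.1) = 0.2736 m·K/W
ΣR = 0.2737 m·K/W
ΔT = Q'·ΣR = 1780 × 0.2737 = 487.2 K
Heat flows outward, so T_out = T_in − ΔT = 526 − 487.2 = 38.8 °C

T_out = 38.8 °C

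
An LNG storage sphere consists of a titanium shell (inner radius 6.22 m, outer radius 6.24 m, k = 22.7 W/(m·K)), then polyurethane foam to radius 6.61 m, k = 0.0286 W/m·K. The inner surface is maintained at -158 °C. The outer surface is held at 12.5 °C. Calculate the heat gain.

Series thermal resistances, inner to outer:
  R_titanium = (1/6.22 − 1/6.24)/(4πk) = 5.153×10^-4/(4π·22.7) = 1.806×10^-6 K/W
  R_polyurethane foam = (1/6.24 − 1/6.61)/(4πk) = 0.008970/(4π·0.0286) = 0.02496 K/W
ΣR = 1.806×10^-6 + 0.02496 = 0.02496 K/W
Q = ΔT/ΣR = (-158 °C − 12.5 °C)/0.02496 = -6830 W
(Negative Q ⇒ heat flows inward; heat gain = 6830 W.)

Q = 6830 W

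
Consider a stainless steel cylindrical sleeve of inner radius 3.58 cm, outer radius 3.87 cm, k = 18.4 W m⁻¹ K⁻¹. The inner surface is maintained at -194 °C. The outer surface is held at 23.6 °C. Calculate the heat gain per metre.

Q' = 323 kW/m

Q' = 2πk·ΔT/ln(r₂/r₁) = 2π × 18.4 × 217.6 / ln(0.0387/0.0358) = 3.23×10^5 W/m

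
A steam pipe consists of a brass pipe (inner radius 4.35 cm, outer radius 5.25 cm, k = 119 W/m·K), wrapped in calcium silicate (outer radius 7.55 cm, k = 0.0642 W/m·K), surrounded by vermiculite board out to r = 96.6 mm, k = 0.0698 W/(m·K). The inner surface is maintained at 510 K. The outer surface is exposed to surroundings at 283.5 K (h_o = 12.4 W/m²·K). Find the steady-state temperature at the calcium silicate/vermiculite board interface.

T = 382 K

Treat each layer as a resistance in series:
  R'_brass = ln(0.0525/0.0435)/(2πk) = 0.1881/(2π·119) = 2.515×10^-4 m·K/W
  R'_calcium silicate = ln(0.0755/0.0525)/(2πk) = 0.3633/(2π·0.0642) = 0.9007 m·K/W
  R'_vermiculite board = ln(0.0966/0.0755)/(2πk) = 0.2464/(2π·0.0698) = 0.5619 m·K/W
  R'_conv,out = 1/(2πr h) = 1/(2π·0.0966·12.4) = 0.1329 m·K/W
ΣR = 2.515×10^-4 + 0.9007 + 0.5619 + 0.1329 = 1.596 m·K/W
Q' = ΔT/ΣR = (510 K − 283.5 K)/1.596 = 141.9 W/m
From the inner boundary to the calcium silicate/vermiculite board interface, ΣR_partial = 0.9010 m·K/W.
T_interface = T_in − Q'·ΣR_partial = 510 K − (141.9)(0.9010) = 382 K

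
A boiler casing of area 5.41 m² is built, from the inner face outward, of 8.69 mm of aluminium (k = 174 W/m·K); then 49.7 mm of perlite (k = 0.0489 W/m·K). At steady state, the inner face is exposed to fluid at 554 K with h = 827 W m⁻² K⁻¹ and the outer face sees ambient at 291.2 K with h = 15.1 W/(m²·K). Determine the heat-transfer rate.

Series thermal resistances, inner to outer:
  R_conv,in = 1/(hA) = 1/(827·5.41) = 2.235×10^-4 K/W
  R_aluminium = L/(kA) = 0.00869/(174·5.41) = 9.232×10^-6 K/W
  R_perlite = L/(kA) = 0.0497/(0.0489·5.41) = 0.1879 K/W
  R_conv,out = 1/(hA) = 1/(15.1·5.41) = 0.01224 K/W
ΣR = 2.235×10^-4 + 9.232×10^-6 + 0.1879 + 0.01224 = 0.2004 K/W
Q = ΔT/ΣR = (554 K − 291.2 K)/0.2004 = 1310 W

Q = 1310 W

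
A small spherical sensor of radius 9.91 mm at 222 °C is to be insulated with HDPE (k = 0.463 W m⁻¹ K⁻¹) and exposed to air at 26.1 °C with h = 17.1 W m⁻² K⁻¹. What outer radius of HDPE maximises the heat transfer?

For a sphere, r_cr = 2k_ins/h = 2·0.463/17.1 = 0.0542 m = 5.42 cm

r_cr = 5.42 cm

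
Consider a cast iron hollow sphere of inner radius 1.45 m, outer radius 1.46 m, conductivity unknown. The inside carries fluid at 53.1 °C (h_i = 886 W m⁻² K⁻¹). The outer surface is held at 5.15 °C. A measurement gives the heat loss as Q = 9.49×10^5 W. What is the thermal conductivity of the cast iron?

k = 48.1 W/m·K

ΣR = ΔT/Q = |53.1 − 5.15|/9.49×10^5 = 5.053×10^-5 K/W
Known resistances:
  R_conv,in = 1/(4πr²h) = 1/(4π·1.45²·886) = 4.272×10^-5 K/W
R_cast iron = ΣR − ΣR_known = 5.053×10^-5 − 4.272×10^-5 = 7.810×10^-6 K/W
(1/r₁−1/r₂)/(4πk) = 7.810×10^-6 ⇒ k = 0.004724/(4π·7.810×10^-6) = 48.1 W/m·K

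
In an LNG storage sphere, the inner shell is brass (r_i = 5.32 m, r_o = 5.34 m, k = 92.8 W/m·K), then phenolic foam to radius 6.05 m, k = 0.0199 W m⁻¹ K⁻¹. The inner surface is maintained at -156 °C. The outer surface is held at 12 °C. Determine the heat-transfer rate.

Q = 1910 W

Treat each layer as a resistance in series:
  R_brass = (1/5.32 − 1/5.34)/(4πk) = 7.040×10^-4/(4π·92.8) = 6.037×10^-7 K/W
  R_phenolic foam = (1/5.34 − 1/6.05)/(4πk) = 0.02198/(4π·0.0199) = 0.08788 K/W
ΣR = 6.037×10^-7 + 0.08788 = 0.08788 K/W
Q = ΔT/ΣR = (-156 °C − 12 °C)/0.08788 = -1910 W
(Negative Q ⇒ heat flows inward; heat gain = 1910 W.)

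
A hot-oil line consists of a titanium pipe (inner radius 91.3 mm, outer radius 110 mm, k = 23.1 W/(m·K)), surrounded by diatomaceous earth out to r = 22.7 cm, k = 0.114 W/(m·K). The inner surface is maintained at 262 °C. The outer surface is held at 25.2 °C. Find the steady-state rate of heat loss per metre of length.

Treat each layer as a resistance in series:
  R'_titanium = ln(0.110/0.0913)/(2πk) = 0.1863/(2π·23.1) = 0.001284 m·K/W
  R'_diatomaceous earth = ln(0.227/0.110)/(2πk) = 0.7245/(2π·0.114) = 1.011 m·K/W
ΣR = 0.001284 + 1.011 = 1.012 m·K/W
Q' = ΔT/ΣR = (262 °C − 25.2 °C)/1.012 = 234 W/m

Q' = 234 W/m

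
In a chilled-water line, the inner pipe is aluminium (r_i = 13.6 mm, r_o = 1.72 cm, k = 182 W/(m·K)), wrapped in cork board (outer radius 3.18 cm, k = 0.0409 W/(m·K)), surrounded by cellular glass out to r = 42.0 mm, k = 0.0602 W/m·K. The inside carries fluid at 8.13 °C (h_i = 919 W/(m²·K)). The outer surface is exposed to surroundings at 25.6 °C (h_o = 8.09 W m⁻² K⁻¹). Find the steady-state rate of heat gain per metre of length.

Q' = 4.84 W/m

Series thermal resistances, inner to outer:
  R'_conv,in = 1/(2πr h) = 1/(2π·0.0136·919) = 0.01273 m·K/W
  R'_aluminium = ln(0.0172/0.0136)/(2πk) = 0.2348/(2π·182) = 2.054×10^-4 m·K/W
  R'_cork board = ln(0.0318/0.0172)/(2πk) = 0.6146/(2π·0.0409) = 2.391 m·K/W
  R'_cellular glass = ln(0.0420/0.0318)/(2πk) = 0.2782/(2π·0.0602) = 0.7355 m·K/W
  R'_conv,out = 1/(2πr h) = 1/(2π·0.0420·8.09) = 0.4684 m·K/W
ΣR = 0.01273 + 2.054×10^-4 + 2.391 + 0.7355 + 0.4684 = 3.608 m·K/W
Q' = ΔT/ΣR = (8.13 °C − 25.6 °C)/3.608 = -4.84 W/m
(Negative Q' ⇒ heat flows inward; heat gain = 4.84 W/m.)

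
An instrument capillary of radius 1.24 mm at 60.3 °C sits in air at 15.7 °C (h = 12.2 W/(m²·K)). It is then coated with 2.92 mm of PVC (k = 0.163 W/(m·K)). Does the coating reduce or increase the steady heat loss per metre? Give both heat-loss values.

Critical radius for a cylinder: r_cr = k/h = 0.0134 m = 1.34 cm.
Outer radius after coating: r₂ = 0.00124 + 0.00292 = 0.00416 m.
Since r₁ < r_cr and r₂ ≤ r_cr, the coating moves toward the maximum at r_cr — heat loss rises.
Bare: R = 1/(2πr₁h) = 10.52 m·K/W; Q = 44.6/10.52 = 4.24 W/m.
Coated: R = R_cond + R_conv = 4.318 m·K/W; Q = 44.6/4.318 = 10.3 W/m.

increases: 4.24 → 10.3 W/m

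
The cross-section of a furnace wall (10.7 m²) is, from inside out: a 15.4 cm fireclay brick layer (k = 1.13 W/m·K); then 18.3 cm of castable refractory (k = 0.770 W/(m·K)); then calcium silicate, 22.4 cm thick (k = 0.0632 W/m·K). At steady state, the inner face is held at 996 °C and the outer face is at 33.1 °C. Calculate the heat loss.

Q = 2630 W

Resistance network (inner→outer):
  R_fireclay brick = L/(kA) = 0.154/(1.13·10.7) = 0.01274 K/W
  R_castable refractory = L/(kA) = 0.183/(0.770·10.7) = 0.02221 K/W
  R_calcium silicate = L/(kA) = 0.224/(0.0632·10.7) = 0.3312 K/W
ΣR = 0.01274 + 0.02221 + 0.3312 = 0.3661 K/W
Q = ΔT/ΣR = (996 °C − 33.1 °C)/0.3661 = 2630 W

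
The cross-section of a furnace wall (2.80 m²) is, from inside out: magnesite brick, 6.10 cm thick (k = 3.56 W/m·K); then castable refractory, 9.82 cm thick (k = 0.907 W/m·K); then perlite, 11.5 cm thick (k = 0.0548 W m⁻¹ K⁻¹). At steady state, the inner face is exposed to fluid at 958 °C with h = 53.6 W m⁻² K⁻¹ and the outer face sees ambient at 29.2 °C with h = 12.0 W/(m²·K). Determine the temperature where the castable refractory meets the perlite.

T = 900 °C

Series thermal resistances, inner to outer:
  R_conv,in = 1/(hA) = 1/(53.6·2.80) = 0.006663 K/W
  R_magnesite brick = L/(kA) = 0.0610/(3.56·2.80) = 0.006120 K/W
  R_castable refractory = L/(kA) = 0.0982/(0.907·2.80) = 0.03867 K/W
  R_perlite = L/(kA) = 0.115/(0.0548·2.80) = 0.7495 K/W
  R_conv,out = 1/(hA) = 1/(12.0·2.80) = 0.02976 K/W
ΣR = 0.006663 + 0.006120 + 0.03867 + 0.7495 + 0.02976 = 0.8307 K/W
Q = ΔT/ΣR = (958 °C − 29.2 °C)/0.8307 = 1118 W
From the inner boundary to the castable refractory/perlite interface, ΣR_partial = 0.05145 K/W.
T_interface = T_in − Q·ΣR_partial = 958 °C − (1118)(0.05145) = 900 °C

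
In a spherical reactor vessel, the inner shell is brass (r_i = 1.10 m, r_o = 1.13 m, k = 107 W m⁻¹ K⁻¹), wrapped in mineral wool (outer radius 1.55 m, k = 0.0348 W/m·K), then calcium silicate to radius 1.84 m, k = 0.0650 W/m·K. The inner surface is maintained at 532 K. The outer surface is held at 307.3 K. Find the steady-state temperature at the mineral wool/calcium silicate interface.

T = 348.9 K

Resistance network (inner→outer):
  R_brass = (1/1.10 − 1/1.13)/(4πk) = 0.02414/(4π·107) = 1.795×10^-5 K/W
  R_mineral wool = (1/1.13 − 1/1.55)/(4πk) = 0.2398/(4π·0.0348) = 0.5483 K/W
  R_calcium silicate = (1/1.55 − 1/1.84)/(4πk) = 0.1017/(4π·0.0650) = 0.1245 K/W
ΣR = 1.795×10^-5 + 0.5483 + 0.1245 = 0.6728 K/W
Q = ΔT/ΣR = (532 K − 307.3 K)/0.6728 = 334.0 W
From the inner boundary to the mineral wool/calcium silicate interface, ΣR_partial = 0.5483 K/W.
T_interface = T_in − Q·ΣR_partial = 532 K − (334.0)(0.5483) = 348.9 K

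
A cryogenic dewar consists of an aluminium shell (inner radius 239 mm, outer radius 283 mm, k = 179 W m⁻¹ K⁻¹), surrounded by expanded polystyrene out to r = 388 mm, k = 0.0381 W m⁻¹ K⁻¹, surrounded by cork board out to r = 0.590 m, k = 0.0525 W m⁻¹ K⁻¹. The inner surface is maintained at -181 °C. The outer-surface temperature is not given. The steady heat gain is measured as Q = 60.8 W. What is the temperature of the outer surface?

Sum the resistances:
  R_aluminium = (1/0.239 − 1/0.283)/(4πk) = 0.6505/(4π·179) = 2.892×10^-4 K/W
  R_expanded polystyrene = (1/0.283 − 1/0.388)/(4πk) = 0.9562/(4π·0.0381) = 1.997 K/W
  R_cork board = (1/0.388 − 1/0.590)/(4πk) = 0.8824/(4π·0.0525) = 1.338 K/W
ΣR = 3.335 K/W
ΔT = Q·ΣR = 60.8 × 3.335 = 202.8 K
Heat flows inward, so T_out = T_in + ΔT = -181 + 202.8 = 21.8 °C

T_out = 21.8 °C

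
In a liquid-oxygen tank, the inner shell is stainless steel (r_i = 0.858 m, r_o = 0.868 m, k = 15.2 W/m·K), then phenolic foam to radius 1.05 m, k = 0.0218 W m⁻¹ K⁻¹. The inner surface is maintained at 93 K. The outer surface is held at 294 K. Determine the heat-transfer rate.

Treat each layer as a resistance in series:
  R_stainless steel = (1/0.858 − 1/0.868)/(4πk) = 0.01343/(4π·15.2) = 7.030×10^-5 K/W
  R_phenolic foam = (1/0.868 − 1/1.05)/(4πk) = 0.1997/(4π·0.0218) = 0.7289 K/W
ΣR = 7.030×10^-5 + 0.7289 = 0.7290 K/W
Q = ΔT/ΣR = (93 K − 294 K)/0.7290 = -276 W
(Negative Q ⇒ heat flows inward; heat gain = 276 W.)

Q = 276 W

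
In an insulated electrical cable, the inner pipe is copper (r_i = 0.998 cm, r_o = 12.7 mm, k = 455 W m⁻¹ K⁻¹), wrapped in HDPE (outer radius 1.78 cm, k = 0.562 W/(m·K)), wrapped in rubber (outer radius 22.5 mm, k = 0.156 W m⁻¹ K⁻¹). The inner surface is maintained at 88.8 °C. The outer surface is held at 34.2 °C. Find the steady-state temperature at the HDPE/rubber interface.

T = 73.2 °C

Treat each layer as a resistance in series:
  R'_copper = ln(0.0127/0.00998)/(2πk) = 0.2410/(2π·455) = 8.431×10^-5 m·K/W
  R'_HDPE = ln(0.0178/0.0127)/(2πk) = 0.3376/(2π·0.562) = 0.09561 m·K/W
  R'_rubber = ln(0.0225/0.0178)/(2πk) = 0.2343/(2π·0.156) = 0.2391 m·K/W
ΣR = 8.431×10^-5 + 0.09561 + 0.2391 = 0.3348 m·K/W
Q' = ΔT/ΣR = (88.8 °C − 34.2 °C)/0.3348 = 163.1 W/m
From the inner boundary to the HDPE/rubber interface, ΣR_partial = 0.09569 m·K/W.
T_interface = T_in − Q'·ΣR_partial = 88.8 °C − (163.1)(0.09569) = 73.2 °C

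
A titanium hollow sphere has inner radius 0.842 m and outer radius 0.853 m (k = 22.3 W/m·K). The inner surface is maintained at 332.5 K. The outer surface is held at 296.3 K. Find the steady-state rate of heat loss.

Q = 4πk·ΔT/(1/r₁ − 1/r₂) = 4π × 22.3 × 36.2 / (1/0.842 − 1/0.853) = 6.62×10^5 W

Q = 662 kW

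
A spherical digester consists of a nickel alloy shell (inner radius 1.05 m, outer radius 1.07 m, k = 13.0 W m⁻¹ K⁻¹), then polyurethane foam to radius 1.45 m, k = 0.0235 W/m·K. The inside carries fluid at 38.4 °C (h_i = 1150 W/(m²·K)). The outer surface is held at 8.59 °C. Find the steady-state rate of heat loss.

Resistance network (inner→outer):
  R_conv,in = 1/(4πr²h) = 1/(4π·1.05²·1150) = 6.276×10^-5 K/W
  R_nickel alloy = (1/1.05 − 1/1.07)/(4πk) = 0.01780/(4π·13.0) = 1.090×10^-4 K/W
  R_polyurethane foam = (1/1.07 − 1/1.45)/(4πk) = 0.2449/(4π·0.0235) = 0.8294 K/W
ΣR = 6.276×10^-5 + 1.090×10^-4 + 0.8294 = 0.8296 K/W
Q = ΔT/ΣR = (38.4 °C − 8.59 °C)/0.8296 = 35.9 W

Q = 35.9 W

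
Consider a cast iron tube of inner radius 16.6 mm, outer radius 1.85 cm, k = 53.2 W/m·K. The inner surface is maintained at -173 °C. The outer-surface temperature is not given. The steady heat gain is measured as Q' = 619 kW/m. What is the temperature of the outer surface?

Sum the resistances:
  R'_cast iron = ln(0.0185/0.0166)/(2πk) = 0.1084/(2π·53.2) = 3.242×10^-4 m·K/W
ΣR = 3.242×10^-4 m·K/W
ΔT = Q'·ΣR = 6.19×10^5 × 3.242×10^-4 = 200.7 K
Heat flows inward, so T_out = T_in + ΔT = -173 + 200.7 = 27.7 °C

T_out = 27.7 °C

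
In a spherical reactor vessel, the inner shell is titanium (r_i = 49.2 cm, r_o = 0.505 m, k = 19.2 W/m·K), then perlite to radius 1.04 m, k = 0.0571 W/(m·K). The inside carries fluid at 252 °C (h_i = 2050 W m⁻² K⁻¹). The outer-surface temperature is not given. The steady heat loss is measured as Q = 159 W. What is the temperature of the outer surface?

Sum the resistances:
  R_conv,in = 1/(4πr²h) = 1/(4π·0.492²·2050) = 1.604×10^-4 K/W
  R_titanium = (1/0.492 − 1/0.505)/(4πk) = 0.05232/(4π·19.2) = 2.169×10^-4 K/W
  R_perlite = (1/0.505 − 1/1.04)/(4πk) = 1.019/(4π·0.0571) = 1.420 K/W
ΣR = 1.420 K/W
ΔT = Q·ΣR = 159 × 1.420 = 225.8 K
Heat flows outward, so T_out = T_in − ΔT = 252 − 225.8 = 26.2 °C

T_out = 26.2 °C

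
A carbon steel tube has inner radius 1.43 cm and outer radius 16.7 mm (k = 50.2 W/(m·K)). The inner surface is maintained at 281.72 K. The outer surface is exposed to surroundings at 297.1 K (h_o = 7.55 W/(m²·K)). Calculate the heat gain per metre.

Series thermal resistances, inner to outer:
  R'_carbon steel = ln(0.0167/0.0143)/(2πk) = 0.1551/(2π·50.2) = 4.919×10^-4 m·K/W
  R'_conv,out = 1/(2πr h) = 1/(2π·0.0167·7.55) = 1.262 m·K/W
ΣR = 4.919×10^-4 + 1.262 = 1.262 m·K/W
Q' = ΔT/ΣR = (281.72 K − 297.1 K)/1.262 = -12.2 W/m
(Negative Q' ⇒ heat flows inward; heat gain = 12.2 W/m.)

Q' = 12.2 W/m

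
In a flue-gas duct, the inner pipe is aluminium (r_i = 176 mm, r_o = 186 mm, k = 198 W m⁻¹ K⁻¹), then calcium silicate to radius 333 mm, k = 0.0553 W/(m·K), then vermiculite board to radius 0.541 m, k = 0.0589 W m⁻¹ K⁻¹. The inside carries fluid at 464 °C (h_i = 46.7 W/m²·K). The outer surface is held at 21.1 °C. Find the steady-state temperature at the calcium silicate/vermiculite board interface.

T = 214 °C

Resistance network (inner→outer):
  R'_conv,in = 1/(2πr h) = 1/(2π·0.176·46.7) = 0.01936 m·K/W
  R'_aluminium = ln(0.186/0.176)/(2πk) = 0.05526/(2π·198) = 4.442×10^-5 m·K/W
  R'_calcium silicate = ln(0.333/0.186)/(2πk) = 0.5824/(2π·0.0553) = 1.676 m·K/W
  R'_vermiculite board = ln(0.541/0.333)/(2πk) = 0.4853/(2π·0.0589) = 1.311 m·K/W
ΣR = 0.01936 + 4.442×10^-5 + 1.676 + 1.311 = 3.006 m·K/W
Q' = ΔT/ΣR = (464 °C − 21.1 °C)/3.006 = 147.3 W/m
From the inner boundary to the calcium silicate/vermiculite board interface, ΣR_partial = 1.695 m·K/W.
T_interface = T_in − Q'·ΣR_partial = 464 °C − (147.3)(1.695) = 214 °C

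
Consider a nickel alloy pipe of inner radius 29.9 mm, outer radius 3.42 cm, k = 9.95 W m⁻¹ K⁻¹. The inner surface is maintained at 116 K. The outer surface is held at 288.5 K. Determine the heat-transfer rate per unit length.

Q' = 2πk·ΔT/ln(r₂/r₁) = 2π × 9.95 × 172.5 / ln(0.0342/0.0299) = 80300 W/m

Q' = 80.3 kW/m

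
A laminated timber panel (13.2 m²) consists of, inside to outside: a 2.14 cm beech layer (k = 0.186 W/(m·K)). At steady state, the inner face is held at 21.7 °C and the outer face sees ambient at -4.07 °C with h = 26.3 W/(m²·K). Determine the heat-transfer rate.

Treat each layer as a resistance in series:
  R_beech = L/(kA) = 0.0214/(0.186·13.2) = 0.008716 K/W
  R_conv,out = 1/(hA) = 1/(26.3·13.2) = 0.002881 K/W
ΣR = 0.008716 + 0.002881 = 0.01160 K/W
Q = ΔT/ΣR = (21.7 °C − -4.07 °C)/0.01160 = 2220 W

Q = 2.22 kW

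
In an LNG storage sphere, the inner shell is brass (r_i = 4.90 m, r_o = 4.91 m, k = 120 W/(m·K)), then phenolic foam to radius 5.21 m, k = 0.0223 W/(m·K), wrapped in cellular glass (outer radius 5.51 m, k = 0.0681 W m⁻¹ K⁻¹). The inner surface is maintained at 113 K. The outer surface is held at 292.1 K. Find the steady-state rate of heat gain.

Resistance network (inner→outer):
  R_brass = (1/4.90 − 1/4.91)/(4πk) = 4.156×10^-4/(4π·120) = 2.756×10^-7 K/W
  R_phenolic foam = (1/4.91 − 1/5.21)/(4πk) = 0.01173/(4π·0.0223) = 0.04185 K/W
  R_cellular glass = (1/5.21 − 1/5.51)/(4πk) = 0.01045/(4π·0.0681) = 0.01221 K/W
ΣR = 2.756×10^-7 + 0.04185 + 0.01221 = 0.05406 K/W
Q = ΔT/ΣR = (113 K − 292.1 K)/0.05406 = -3310 W
(Negative Q ⇒ heat flows inward; heat gain = 3310 W.)

Q = 3.31 kW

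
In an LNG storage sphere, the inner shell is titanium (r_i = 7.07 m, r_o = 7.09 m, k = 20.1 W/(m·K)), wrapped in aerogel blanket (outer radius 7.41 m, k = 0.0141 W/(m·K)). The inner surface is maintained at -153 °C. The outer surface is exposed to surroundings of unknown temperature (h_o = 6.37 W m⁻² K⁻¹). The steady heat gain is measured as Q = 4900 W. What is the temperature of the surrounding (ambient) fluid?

T_out = 16.6 °C

Series resistances:
  R_titanium = (1/7.07 − 1/7.09)/(4πk) = 3.990×10^-4/(4π·20.1) = 1.580×10^-6 K/W
  R_aerogel blanket = (1/7.09 − 1/7.41)/(4πk) = 0.006091/(4π·0.0141) = 0.03438 K/W
  R_conv,out = 1/(4πr²h) = 1/(4π·7.41²·6.37) = 2.275×10^-4 K/W
ΣR = 0.03461 K/W
ΔT = Q·ΣR = 4900 × 0.03461 = 169.6 K
Heat flows inward, so T_out = T_in + ΔT = -153 + 169.6 = 16.6 °C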